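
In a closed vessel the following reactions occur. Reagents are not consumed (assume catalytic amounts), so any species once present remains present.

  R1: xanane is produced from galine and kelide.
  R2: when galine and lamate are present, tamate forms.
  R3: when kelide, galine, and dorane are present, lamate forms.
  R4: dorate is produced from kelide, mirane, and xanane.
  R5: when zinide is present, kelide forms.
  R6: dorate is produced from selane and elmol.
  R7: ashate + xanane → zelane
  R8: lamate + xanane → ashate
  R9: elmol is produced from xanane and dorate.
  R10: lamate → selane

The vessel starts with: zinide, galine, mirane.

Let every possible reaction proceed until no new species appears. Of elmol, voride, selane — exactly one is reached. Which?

elmol

zinide present → kelide forms (R5).
galine and kelide present → xanane forms (R1).
kelide, mirane, and xanane present → dorate forms (R4).
xanane and dorate present → elmol forms (R9).
selane would need lamate (R10), but lamate never forms. No rule produces voride, and it is not given.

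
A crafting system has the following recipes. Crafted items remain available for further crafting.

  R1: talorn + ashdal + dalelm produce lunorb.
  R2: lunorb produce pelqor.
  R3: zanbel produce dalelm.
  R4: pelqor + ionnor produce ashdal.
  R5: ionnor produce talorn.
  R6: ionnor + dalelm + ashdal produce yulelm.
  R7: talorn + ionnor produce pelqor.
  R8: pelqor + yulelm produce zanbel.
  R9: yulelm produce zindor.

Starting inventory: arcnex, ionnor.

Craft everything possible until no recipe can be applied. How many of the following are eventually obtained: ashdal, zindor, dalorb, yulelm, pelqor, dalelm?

2

ionnor → talorn (R5).
talorn + ionnor → pelqor (R7).
Using R4, pelqor and ionnor make ashdal.
ashdal: reached.
zindor would need yulelm (R9), but yulelm is never obtained.
No rule produces dalorb, and it is not given.
yulelm would need ionnor, dalelm, and ashdal (R6), but dalelm is never obtained.
pelqor: reached.
dalelm would need zanbel (R3), but zanbel is never obtained.
Reached: ashdal and pelqor — 2 of the 6.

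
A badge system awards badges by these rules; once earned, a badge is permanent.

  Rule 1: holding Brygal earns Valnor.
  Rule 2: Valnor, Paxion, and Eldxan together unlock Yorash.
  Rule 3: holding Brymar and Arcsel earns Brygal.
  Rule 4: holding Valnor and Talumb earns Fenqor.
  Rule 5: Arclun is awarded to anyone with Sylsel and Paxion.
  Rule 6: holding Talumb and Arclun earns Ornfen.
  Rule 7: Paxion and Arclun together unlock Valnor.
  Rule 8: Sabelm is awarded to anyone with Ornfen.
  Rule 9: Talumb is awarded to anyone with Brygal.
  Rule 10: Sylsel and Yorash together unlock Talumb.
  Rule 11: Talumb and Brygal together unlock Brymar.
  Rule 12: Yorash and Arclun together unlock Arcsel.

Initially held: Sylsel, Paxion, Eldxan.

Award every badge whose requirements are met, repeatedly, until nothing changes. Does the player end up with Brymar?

Brymar would need Talumb and Brygal (Rule 11), but Brygal is never earned.

No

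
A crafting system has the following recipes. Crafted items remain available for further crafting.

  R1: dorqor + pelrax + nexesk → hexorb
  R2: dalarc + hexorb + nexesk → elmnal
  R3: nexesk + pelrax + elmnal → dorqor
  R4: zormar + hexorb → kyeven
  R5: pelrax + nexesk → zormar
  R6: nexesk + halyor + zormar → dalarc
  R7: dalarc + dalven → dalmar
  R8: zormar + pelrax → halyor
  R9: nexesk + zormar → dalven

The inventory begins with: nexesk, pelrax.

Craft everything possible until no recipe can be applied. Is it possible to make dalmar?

Yes

pelrax + nexesk → zormar (R5).
Using R8, zormar and pelrax make halyor.
Using R9, nexesk and zormar make dalven.
nexesk + halyor + zormar → dalarc (R6).
dalarc + dalven → dalmar (R7).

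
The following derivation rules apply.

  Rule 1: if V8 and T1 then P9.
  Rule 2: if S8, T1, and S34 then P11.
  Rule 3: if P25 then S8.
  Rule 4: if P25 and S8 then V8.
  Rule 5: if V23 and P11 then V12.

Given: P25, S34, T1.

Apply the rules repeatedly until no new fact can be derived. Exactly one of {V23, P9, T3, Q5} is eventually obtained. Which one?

From P25, Rule 3 gives S8.
From P25 and S8, Rule 4 gives V8.
V8 and T1 hold, so P9 follows (Rule 1).
No rule produces T3, and it is not given. No rule produces V23, and it is not given. No rule produces Q5, and it is not given.

P9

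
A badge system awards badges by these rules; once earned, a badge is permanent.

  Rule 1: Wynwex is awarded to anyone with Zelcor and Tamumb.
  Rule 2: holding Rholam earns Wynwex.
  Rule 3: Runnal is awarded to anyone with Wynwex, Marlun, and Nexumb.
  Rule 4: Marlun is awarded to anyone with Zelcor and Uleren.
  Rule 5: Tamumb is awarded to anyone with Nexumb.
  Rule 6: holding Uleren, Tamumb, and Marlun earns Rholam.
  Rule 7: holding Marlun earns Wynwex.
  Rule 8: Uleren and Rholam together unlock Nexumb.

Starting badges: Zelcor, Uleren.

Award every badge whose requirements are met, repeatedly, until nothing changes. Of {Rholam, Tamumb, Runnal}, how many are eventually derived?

0

Rholam would need Uleren, Tamumb, and Marlun (Rule 6), but Tamumb is never earned.
Tamumb would need Nexumb (Rule 5), but Nexumb is never earned.
Runnal would need Wynwex, Marlun, and Nexumb (Rule 3), but Nexumb is never earned.
None of the 3 are reached.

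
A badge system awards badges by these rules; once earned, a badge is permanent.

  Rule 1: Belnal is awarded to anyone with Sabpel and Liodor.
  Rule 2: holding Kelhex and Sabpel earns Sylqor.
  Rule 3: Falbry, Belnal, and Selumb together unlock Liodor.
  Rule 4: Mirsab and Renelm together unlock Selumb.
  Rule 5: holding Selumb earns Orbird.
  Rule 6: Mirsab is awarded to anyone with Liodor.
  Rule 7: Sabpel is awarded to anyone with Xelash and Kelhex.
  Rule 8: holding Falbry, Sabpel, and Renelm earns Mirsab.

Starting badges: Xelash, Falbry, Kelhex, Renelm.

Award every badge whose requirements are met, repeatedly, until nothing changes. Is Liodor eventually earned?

Liodor would need Falbry, Belnal, and Selumb (Rule 3), but Belnal is never earned.

No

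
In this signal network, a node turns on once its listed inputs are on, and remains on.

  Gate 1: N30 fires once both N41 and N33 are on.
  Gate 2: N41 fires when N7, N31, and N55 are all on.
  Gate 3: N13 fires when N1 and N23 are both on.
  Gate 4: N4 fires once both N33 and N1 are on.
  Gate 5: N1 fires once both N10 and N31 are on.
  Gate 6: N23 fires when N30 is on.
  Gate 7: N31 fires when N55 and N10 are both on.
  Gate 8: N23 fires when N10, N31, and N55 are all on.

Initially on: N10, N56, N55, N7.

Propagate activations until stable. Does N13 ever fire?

Yes

N55 and N10 are on, so N31 fires (Gate 7).
Gate 5: N10 and N31 on → N1 on.
Gate 8: N10, N31, and N55 on → N23 on.
N1 and N23 are on, so N13 fires (Gate 3).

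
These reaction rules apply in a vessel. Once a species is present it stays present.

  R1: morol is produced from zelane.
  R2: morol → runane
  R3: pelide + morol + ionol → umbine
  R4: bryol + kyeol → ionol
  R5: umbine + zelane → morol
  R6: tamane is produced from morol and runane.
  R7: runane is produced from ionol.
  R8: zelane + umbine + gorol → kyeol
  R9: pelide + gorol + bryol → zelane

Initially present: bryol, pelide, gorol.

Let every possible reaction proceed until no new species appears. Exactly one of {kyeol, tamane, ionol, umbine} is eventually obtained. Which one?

tamane

pelide, gorol, and bryol present → zelane forms (R9).
zelane present → morol forms (R1).
morol present → runane forms (R2).
morol and runane present → tamane forms (R6).
kyeol would need zelane, umbine, and gorol (R8), but umbine never forms. umbine would need pelide, morol, and ionol (R3), but ionol never forms. ionol would need bryol and kyeol (R4), but kyeol never forms.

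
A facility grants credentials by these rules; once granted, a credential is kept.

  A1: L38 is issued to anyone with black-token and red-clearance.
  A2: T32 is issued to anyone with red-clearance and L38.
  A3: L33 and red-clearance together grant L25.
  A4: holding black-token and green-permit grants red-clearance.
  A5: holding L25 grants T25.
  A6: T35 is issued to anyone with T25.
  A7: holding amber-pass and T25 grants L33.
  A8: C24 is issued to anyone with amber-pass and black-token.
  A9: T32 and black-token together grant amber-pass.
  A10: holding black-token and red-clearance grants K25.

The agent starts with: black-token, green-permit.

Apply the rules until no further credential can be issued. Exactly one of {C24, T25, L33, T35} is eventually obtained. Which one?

C24

Holding black-token and green-permit grants red-clearance (A4).
Holding black-token and red-clearance grants L38 (A1).
Holding red-clearance and L38 grants T32 (A2).
Holding T32 and black-token grants amber-pass (A9).
Holding amber-pass and black-token grants C24 (A8).
L33 would need amber-pass and T25 (A7), but T25 is never granted. T35 would need T25 (A6), but T25 is never granted. T25 would need L25 (A5), but L25 is never granted.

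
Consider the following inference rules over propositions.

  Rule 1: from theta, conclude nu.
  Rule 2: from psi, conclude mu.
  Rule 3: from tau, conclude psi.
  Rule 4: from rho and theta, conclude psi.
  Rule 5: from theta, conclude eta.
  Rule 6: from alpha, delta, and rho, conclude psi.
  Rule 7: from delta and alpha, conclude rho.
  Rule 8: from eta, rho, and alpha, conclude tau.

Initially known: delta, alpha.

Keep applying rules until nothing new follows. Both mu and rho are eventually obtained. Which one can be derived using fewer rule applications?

rho

rho: From delta and alpha, Rule 7 gives rho. [1 rule application]
mu: delta and alpha hold, so rho follows (Rule 7). alpha, delta, and rho hold, so psi follows (Rule 6). From psi, Rule 2 gives mu. [3 rule applications]
rho needs fewer.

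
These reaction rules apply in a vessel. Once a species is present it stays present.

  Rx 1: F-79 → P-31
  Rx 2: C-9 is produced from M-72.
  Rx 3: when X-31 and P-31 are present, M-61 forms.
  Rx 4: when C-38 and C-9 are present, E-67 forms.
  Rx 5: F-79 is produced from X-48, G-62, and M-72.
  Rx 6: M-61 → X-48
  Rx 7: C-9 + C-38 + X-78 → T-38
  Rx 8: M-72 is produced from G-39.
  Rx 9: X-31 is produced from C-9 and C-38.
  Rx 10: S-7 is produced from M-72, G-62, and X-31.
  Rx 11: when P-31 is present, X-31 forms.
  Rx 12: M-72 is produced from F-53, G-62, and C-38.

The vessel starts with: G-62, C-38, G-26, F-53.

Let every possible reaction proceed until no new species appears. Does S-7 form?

F-53, G-62, and C-38 present → M-72 forms (Rx 12).
M-72 present → C-9 forms (Rx 2).
C-9 and C-38 present → X-31 forms (Rx 9).
M-72, G-62, and X-31 present → S-7 forms (Rx 10).

Yes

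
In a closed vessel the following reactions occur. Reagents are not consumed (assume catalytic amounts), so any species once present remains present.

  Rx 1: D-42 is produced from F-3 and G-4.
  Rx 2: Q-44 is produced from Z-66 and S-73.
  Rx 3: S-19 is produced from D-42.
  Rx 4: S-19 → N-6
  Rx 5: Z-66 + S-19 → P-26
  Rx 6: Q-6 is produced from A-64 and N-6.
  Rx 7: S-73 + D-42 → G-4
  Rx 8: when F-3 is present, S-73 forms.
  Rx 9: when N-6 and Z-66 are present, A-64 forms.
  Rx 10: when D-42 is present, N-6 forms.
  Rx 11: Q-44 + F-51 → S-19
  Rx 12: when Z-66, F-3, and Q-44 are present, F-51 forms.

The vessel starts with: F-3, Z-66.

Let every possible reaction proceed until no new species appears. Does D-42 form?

D-42 would need F-3 and G-4 (Rx 1), but G-4 never forms.

No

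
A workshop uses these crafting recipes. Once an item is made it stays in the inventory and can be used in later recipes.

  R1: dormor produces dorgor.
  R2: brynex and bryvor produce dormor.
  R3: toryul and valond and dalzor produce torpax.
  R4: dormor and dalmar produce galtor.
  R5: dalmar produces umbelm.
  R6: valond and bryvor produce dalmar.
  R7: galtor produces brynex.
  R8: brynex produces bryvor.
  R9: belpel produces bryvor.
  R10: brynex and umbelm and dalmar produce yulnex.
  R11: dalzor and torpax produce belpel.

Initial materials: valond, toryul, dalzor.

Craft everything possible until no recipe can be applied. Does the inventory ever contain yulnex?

No

yulnex would need brynex, umbelm, and dalmar (R10), but brynex is never obtained.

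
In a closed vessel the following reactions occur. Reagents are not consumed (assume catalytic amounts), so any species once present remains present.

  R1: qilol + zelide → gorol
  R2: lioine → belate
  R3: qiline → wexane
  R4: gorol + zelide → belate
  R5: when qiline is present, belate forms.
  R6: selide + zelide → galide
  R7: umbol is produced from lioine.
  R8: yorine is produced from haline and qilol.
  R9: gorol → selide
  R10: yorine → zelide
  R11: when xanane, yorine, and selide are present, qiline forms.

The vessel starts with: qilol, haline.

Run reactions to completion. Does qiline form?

qiline would need xanane, yorine, and selide (R11), but xanane never forms.

No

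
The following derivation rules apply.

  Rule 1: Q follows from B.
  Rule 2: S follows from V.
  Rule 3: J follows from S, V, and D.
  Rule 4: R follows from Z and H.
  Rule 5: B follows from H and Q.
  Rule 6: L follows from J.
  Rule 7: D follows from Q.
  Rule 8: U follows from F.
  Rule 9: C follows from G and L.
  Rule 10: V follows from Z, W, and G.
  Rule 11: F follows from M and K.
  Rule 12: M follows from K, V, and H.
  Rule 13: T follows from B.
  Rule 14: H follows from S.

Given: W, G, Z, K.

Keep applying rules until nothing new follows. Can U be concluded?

Yes

Z, W, and G hold, so V follows (Rule 10).
V holds, so S follows (Rule 2).
S holds, so H follows (Rule 14).
K, V, and H hold, so M follows (Rule 12).
M and K hold, so F follows (Rule 11).
F holds, so U follows (Rule 8).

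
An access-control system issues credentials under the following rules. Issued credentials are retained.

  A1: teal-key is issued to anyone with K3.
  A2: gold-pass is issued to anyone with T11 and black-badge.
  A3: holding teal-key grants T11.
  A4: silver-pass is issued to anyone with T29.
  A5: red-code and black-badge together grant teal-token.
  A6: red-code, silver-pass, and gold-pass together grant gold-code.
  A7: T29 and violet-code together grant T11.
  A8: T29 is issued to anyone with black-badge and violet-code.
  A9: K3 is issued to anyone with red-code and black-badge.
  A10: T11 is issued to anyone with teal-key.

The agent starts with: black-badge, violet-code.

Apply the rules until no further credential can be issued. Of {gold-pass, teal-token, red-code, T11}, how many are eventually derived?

2

Holding black-badge and violet-code grants T29 (A8).
Holding T29 and violet-code grants T11 (A7).
Holding T11 and black-badge grants gold-pass (A2).
gold-pass: reached.
teal-token would need red-code and black-badge (A5), but red-code is never granted.
No rule produces red-code, and it is not given.
T11: reached.
Reached: gold-pass and T11 — 2 of the 4.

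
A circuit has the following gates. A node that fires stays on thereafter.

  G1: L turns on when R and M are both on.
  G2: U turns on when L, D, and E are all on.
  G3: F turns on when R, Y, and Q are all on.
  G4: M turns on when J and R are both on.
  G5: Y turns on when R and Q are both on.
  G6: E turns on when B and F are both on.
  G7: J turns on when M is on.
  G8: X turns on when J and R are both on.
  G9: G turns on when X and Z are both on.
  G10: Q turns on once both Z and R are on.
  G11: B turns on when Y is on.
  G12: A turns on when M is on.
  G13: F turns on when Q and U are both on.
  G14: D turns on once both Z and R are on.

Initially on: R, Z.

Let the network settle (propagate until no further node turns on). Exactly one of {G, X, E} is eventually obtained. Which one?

E

Z and R are on, so Q turns on (G10).
R and Q are on, so Y turns on (G5).
G11: Y on → B on.
R, Y, and Q are on, so F turns on (G3).
B and F are on, so E turns on (G6).
G would need X and Z (G9), but X never turns on. X would need J and R (G8), but J never turns on.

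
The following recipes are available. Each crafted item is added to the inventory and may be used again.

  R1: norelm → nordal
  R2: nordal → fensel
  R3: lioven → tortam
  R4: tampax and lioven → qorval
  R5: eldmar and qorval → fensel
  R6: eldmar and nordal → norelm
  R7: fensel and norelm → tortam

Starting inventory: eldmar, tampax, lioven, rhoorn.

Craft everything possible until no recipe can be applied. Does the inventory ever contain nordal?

nordal would need norelm (R1), but norelm is never obtained.

No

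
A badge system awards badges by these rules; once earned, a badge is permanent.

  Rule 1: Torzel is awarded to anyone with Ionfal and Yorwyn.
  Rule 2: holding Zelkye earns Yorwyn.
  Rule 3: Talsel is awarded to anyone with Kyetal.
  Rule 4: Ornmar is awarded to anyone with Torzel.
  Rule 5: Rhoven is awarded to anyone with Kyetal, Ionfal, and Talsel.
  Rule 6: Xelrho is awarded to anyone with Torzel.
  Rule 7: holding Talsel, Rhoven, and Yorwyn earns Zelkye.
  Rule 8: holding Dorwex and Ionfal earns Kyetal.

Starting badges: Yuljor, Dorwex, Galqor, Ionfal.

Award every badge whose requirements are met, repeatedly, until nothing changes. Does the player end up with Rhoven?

With Dorwex and Ionfal, Kyetal is earned (Rule 8).
With Kyetal, Talsel is earned (Rule 3).
With Kyetal, Ionfal, and Talsel, Rhoven is earned (Rule 5).

Yes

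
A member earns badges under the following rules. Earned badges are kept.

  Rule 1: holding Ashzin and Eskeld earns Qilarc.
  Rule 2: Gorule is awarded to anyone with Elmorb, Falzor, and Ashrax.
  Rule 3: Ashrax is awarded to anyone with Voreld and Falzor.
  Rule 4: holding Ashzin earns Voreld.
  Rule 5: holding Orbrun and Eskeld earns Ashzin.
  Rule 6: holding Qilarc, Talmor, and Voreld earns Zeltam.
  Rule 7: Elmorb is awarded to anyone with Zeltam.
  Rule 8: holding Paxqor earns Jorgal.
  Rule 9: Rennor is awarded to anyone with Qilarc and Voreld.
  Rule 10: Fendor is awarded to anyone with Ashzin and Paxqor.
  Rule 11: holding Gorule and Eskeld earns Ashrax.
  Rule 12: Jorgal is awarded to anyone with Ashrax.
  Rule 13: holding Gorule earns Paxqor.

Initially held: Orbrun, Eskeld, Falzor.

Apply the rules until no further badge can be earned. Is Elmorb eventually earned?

Elmorb would need Zeltam (Rule 7), but Zeltam is never earned.

No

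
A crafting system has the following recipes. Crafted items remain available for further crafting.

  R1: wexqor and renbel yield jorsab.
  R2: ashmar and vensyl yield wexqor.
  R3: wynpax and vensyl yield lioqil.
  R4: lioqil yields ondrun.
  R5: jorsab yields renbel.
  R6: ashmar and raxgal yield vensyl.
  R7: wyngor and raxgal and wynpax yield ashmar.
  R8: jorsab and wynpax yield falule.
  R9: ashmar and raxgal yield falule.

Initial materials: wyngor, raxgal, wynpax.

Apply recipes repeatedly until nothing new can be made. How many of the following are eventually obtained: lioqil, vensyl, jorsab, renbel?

2

wyngor and raxgal and wynpax → ashmar (R7).
ashmar and raxgal → vensyl (R6).
Using R3, wynpax and vensyl make lioqil.
lioqil: reached.
vensyl: reached.
jorsab would need wexqor and renbel (R1), but renbel is never obtained.
renbel would need jorsab (R5), but jorsab is never obtained.
Reached: lioqil and vensyl — 2 of the 4.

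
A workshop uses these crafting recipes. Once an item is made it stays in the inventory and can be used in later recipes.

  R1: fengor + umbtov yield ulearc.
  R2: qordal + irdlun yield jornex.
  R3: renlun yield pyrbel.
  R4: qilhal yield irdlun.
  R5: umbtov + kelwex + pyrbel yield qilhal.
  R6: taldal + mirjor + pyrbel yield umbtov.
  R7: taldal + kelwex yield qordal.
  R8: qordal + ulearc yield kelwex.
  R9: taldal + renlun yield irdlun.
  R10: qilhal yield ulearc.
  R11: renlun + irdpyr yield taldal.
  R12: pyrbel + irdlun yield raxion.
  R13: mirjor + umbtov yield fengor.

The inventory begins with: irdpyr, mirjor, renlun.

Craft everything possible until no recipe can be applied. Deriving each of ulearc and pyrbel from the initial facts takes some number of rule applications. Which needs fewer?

pyrbel: renlun → pyrbel (R3). [1 rule application]
ulearc: Using R11, renlun and irdpyr make taldal. renlun → pyrbel (R3). Using R6, taldal, mirjor, and pyrbel make umbtov. Using R13, mirjor and umbtov make fengor. fengor + umbtov → ulearc (R1). [5 rule applications]
pyrbel needs fewer.

pyrbel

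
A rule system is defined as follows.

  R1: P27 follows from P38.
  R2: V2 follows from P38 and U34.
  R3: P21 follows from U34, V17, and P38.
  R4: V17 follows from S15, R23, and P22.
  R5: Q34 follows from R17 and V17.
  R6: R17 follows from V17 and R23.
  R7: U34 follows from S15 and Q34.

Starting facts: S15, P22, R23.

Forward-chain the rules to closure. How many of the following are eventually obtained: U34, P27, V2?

1

From S15, R23, and P22, R4 gives V17.
V17 and R23 hold, so R17 follows (R6).
From R17 and V17, R5 gives Q34.
S15 and Q34 hold, so U34 follows (R7).
U34: reached.
P27 would need P38 (R1), but P38 is never established.
V2 would need P38 and U34 (R2), but P38 is never established.
Reached: U34 — 1 of the 3.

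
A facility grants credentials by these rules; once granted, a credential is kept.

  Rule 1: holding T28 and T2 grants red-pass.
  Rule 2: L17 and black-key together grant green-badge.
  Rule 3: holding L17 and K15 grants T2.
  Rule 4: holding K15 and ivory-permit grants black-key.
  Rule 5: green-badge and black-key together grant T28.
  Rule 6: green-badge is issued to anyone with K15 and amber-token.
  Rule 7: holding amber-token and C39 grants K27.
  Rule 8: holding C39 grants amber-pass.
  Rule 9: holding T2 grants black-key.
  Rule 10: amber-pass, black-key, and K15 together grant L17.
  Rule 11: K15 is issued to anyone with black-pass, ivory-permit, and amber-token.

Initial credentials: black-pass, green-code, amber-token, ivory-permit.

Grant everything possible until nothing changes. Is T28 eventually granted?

Holding black-pass, ivory-permit, and amber-token grants K15 (Rule 11).
Holding K15 and ivory-permit grants black-key (Rule 4).
Holding K15 and amber-token grants green-badge (Rule 6).
Holding green-badge and black-key grants T28 (Rule 5).

Yes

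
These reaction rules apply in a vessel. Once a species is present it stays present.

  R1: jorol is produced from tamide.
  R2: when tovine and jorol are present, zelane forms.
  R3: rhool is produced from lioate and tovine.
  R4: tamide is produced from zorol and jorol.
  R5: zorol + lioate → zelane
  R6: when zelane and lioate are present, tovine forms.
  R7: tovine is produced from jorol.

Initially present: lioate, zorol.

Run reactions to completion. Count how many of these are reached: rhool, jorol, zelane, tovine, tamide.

3

zorol and lioate present → zelane forms (R5).
zelane and lioate present → tovine forms (R6).
lioate and tovine present → rhool forms (R3).
rhool: reached.
jorol would need tamide (R1), but tamide never forms.
zelane: reached.
tovine: reached.
tamide would need zorol and jorol (R4), but jorol never forms.
Reached: rhool, zelane, and tovine — 3 of the 5.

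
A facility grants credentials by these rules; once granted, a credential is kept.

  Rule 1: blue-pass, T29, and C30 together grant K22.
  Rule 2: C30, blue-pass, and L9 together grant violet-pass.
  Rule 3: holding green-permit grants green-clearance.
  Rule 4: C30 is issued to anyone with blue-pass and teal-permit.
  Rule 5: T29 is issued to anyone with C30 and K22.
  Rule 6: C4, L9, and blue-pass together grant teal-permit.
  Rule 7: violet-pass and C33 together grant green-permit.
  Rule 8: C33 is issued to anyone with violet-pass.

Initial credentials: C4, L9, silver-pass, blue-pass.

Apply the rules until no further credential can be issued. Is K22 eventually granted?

No

K22 would need blue-pass, T29, and C30 (Rule 1), but T29 is never granted.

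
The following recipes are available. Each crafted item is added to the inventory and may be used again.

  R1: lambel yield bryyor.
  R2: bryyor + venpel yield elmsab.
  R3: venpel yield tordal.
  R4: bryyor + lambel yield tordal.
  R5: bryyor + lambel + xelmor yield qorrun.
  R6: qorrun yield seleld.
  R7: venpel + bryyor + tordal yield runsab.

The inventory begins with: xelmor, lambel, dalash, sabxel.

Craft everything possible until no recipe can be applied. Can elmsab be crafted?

No

elmsab would need bryyor and venpel (R2), but venpel is never obtained.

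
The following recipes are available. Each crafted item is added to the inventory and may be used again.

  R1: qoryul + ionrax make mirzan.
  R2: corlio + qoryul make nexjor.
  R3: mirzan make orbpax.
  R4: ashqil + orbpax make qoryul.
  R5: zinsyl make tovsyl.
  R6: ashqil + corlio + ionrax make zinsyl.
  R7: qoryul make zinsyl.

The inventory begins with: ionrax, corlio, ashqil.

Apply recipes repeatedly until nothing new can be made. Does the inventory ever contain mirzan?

No

mirzan would need qoryul and ionrax (R1), but qoryul is never obtained.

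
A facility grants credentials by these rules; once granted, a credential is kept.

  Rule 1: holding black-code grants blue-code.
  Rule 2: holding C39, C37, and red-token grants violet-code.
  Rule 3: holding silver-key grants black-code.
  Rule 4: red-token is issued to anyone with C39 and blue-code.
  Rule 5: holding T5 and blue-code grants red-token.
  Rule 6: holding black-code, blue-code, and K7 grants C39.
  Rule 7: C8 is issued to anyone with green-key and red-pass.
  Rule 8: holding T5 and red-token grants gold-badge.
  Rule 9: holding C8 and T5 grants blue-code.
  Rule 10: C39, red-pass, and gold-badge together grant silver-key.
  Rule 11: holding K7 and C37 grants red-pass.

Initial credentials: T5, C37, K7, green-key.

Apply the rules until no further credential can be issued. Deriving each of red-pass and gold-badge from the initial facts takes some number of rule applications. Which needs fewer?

red-pass: Holding K7 and C37 grants red-pass (Rule 11). [1 rule application]
gold-badge: Holding K7 and C37 grants red-pass (Rule 11). Holding green-key and red-pass grants C8 (Rule 7). Holding C8 and T5 grants blue-code (Rule 9). Holding T5 and blue-code grants red-token (Rule 5). Holding T5 and red-token grants gold-badge (Rule 8). [5 rule applications]
red-pass needs fewer.

red-pass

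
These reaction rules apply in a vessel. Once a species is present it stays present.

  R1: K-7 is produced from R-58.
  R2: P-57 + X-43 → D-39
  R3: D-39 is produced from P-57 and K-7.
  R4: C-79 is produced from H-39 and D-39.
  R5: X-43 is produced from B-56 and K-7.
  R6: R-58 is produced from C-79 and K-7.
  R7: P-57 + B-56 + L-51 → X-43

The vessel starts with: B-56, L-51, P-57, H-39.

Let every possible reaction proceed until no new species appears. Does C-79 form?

P-57, B-56, and L-51 present → X-43 forms (R7).
P-57 and X-43 present → D-39 forms (R2).
H-39 and D-39 present → C-79 forms (R4).

Yes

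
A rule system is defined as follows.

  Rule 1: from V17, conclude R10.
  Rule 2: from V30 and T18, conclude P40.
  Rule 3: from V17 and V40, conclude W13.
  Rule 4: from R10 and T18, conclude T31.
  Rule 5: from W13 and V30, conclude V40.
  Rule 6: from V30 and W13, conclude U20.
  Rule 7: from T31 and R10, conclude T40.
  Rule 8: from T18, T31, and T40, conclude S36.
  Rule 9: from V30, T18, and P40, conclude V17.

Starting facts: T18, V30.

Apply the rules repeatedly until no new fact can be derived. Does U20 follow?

U20 would need V30 and W13 (Rule 6), but W13 is never established.

No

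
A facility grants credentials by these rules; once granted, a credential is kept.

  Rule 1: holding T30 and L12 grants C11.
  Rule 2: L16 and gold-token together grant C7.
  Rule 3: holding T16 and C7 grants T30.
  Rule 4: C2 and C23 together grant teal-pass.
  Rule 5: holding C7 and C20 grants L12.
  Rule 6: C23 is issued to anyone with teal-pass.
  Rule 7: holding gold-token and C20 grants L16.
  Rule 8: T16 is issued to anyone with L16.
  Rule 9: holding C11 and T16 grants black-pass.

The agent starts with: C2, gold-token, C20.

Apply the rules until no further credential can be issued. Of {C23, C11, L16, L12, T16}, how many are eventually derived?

Holding gold-token and C20 grants L16 (Rule 7).
Holding L16 grants T16 (Rule 8).
Holding L16 and gold-token grants C7 (Rule 2).
Holding T16 and C7 grants T30 (Rule 3).
Holding C7 and C20 grants L12 (Rule 5).
Holding T30 and L12 grants C11 (Rule 1).
C23 would need teal-pass (Rule 6), but teal-pass is never granted.
C11: reached.
L16: reached.
L12: reached.
T16: reached.
Reached: C11, L16, L12, and T16 — 4 of the 5.

4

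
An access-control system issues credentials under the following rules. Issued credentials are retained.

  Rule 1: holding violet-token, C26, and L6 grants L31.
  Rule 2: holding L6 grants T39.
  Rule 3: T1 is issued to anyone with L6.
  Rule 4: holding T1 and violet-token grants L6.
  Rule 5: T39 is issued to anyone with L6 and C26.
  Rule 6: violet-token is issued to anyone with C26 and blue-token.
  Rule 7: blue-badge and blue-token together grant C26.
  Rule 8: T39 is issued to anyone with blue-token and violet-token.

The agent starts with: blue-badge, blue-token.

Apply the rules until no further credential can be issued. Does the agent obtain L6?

L6 would need T1 and violet-token (Rule 4), but T1 is never granted.

No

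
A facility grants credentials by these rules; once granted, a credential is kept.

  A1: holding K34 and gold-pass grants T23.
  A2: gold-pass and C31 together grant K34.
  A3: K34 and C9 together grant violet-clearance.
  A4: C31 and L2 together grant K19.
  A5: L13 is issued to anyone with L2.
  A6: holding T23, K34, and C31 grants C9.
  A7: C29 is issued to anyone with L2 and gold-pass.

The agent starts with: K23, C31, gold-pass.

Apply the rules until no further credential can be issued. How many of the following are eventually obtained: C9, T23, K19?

Holding gold-pass and C31 grants K34 (A2).
Holding K34 and gold-pass grants T23 (A1).
Holding T23, K34, and C31 grants C9 (A6).
C9: reached.
T23: reached.
K19 would need C31 and L2 (A4), but L2 is never granted.
Reached: C9 and T23 — 2 of the 3.

2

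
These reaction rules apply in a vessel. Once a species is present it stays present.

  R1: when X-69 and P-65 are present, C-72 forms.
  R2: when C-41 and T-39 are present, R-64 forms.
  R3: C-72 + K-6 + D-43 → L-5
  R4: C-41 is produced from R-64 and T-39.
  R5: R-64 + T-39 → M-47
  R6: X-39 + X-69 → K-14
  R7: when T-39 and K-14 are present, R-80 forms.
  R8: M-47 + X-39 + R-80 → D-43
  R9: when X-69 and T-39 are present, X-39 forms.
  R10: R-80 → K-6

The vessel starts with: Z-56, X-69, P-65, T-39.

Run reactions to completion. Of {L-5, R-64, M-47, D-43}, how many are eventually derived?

L-5 would need C-72, K-6, and D-43 (R3), but D-43 never forms.
R-64 would need C-41 and T-39 (R2), but C-41 never forms.
M-47 would need R-64 and T-39 (R5), but R-64 never forms.
D-43 would need M-47, X-39, and R-80 (R8), but M-47 never forms.
None of the 4 are reached.

0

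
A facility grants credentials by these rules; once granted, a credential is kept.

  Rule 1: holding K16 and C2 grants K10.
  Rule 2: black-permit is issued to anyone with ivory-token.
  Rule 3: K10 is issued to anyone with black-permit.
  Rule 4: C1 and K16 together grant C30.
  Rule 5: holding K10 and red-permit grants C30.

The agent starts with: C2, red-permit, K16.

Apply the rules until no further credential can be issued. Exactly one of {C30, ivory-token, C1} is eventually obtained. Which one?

C30

Holding K16 and C2 grants K10 (Rule 1).
Holding K10 and red-permit grants C30 (Rule 5).
No rule produces C1, and it is not given. No rule produces ivory-token, and it is not given.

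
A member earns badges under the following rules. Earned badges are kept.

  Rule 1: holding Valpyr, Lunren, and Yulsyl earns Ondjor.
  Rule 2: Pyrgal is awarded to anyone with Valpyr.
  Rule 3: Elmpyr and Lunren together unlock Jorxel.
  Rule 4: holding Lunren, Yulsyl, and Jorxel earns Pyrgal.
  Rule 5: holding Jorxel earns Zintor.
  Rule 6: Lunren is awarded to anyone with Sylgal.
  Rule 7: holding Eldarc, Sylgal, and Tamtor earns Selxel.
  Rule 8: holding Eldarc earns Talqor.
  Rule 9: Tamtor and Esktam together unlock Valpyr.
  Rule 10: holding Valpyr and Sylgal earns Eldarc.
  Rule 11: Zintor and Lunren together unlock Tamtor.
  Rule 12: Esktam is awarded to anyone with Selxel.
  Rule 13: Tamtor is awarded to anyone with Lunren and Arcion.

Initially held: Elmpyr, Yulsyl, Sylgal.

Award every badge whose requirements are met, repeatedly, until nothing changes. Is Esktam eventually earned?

Esktam would need Selxel (Rule 12), but Selxel is never earned.

No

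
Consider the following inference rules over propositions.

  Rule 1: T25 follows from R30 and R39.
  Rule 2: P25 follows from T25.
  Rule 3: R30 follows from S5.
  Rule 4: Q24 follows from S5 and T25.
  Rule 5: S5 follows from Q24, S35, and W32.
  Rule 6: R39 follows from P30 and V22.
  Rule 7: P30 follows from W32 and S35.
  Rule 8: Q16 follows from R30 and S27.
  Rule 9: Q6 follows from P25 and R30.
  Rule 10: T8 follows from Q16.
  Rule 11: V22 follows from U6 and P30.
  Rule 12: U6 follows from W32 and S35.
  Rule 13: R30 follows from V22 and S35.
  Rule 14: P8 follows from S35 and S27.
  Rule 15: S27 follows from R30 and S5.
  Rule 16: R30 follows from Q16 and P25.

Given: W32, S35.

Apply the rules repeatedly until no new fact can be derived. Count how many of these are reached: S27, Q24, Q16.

S27 would need R30 and S5 (Rule 15), but S5 is never established.
Q24 would need S5 and T25 (Rule 4), but S5 is never established.
Q16 would need R30 and S27 (Rule 8), but S27 is never established.
None of the 3 are reached.

0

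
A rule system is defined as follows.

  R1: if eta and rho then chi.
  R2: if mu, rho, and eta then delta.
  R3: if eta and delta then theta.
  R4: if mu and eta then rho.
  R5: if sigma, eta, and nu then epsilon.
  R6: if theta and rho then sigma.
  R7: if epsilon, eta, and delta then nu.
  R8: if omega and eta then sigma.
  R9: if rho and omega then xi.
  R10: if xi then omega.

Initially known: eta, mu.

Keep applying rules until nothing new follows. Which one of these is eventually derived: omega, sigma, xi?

sigma

mu and eta hold, so rho follows (R4).
From mu, rho, and eta, R2 gives delta.
eta and delta hold, so theta follows (R3).
From theta and rho, R6 gives sigma.
omega would need xi (R10), but xi is never established. xi would need rho and omega (R9), but omega is never established.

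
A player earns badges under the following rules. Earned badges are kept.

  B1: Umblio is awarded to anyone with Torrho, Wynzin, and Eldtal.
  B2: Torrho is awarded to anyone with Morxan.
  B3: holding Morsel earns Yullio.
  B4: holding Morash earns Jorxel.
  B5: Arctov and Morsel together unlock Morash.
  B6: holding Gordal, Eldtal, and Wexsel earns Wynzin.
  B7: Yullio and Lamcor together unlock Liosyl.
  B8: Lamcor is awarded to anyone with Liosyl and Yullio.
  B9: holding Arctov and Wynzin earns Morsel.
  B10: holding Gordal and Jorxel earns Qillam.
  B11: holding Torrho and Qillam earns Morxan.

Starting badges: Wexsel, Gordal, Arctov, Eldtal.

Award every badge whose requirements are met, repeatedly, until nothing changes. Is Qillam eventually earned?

Yes

With Gordal, Eldtal, and Wexsel, Wynzin is earned (B6).
With Arctov and Wynzin, Morsel is earned (B9).
With Arctov and Morsel, Morash is earned (B5).
With Morash, Jorxel is earned (B4).
With Gordal and Jorxel, Qillam is earned (B10).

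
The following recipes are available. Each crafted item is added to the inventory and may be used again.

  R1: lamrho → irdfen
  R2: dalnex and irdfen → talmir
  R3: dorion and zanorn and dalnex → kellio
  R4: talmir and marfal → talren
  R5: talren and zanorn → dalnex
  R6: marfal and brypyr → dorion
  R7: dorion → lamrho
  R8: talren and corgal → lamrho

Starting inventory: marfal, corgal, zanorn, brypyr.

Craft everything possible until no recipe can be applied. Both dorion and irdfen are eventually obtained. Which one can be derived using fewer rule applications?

dorion

dorion: Using R6, marfal and brypyr make dorion. [1 rule application]
irdfen: marfal and brypyr → dorion (R6). Using R7, dorion makes lamrho. lamrho → irdfen (R1). [3 rule applications]
dorion needs fewer.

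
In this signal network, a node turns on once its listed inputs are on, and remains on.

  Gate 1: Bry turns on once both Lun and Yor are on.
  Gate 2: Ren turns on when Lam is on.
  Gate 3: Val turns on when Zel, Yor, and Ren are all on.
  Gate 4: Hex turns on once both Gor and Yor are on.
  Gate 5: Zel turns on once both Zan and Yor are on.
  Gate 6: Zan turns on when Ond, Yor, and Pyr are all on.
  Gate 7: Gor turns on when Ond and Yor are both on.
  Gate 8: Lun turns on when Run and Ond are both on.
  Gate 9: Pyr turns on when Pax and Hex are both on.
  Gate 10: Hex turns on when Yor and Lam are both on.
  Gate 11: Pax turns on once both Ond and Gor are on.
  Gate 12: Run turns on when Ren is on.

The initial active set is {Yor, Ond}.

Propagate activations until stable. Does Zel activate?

Yes

Ond and Yor are on, so Gor turns on (Gate 7).
Gate 11: Ond and Gor on → Pax on.
Gor and Yor are on, so Hex turns on (Gate 4).
Gate 9: Pax and Hex on → Pyr on.
Gate 6: Ond, Yor, and Pyr on → Zan on.
Gate 5: Zan and Yor on → Zel on.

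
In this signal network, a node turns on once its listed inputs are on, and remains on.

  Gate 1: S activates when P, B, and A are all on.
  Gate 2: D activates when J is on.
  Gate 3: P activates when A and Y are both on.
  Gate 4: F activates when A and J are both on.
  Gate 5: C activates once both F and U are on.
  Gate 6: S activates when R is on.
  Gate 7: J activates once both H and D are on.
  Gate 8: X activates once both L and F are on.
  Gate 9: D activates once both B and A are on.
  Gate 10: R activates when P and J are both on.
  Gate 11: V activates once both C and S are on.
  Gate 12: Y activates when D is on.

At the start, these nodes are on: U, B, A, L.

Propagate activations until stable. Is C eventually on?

C would need F and U (Gate 5), but F never turns on.

No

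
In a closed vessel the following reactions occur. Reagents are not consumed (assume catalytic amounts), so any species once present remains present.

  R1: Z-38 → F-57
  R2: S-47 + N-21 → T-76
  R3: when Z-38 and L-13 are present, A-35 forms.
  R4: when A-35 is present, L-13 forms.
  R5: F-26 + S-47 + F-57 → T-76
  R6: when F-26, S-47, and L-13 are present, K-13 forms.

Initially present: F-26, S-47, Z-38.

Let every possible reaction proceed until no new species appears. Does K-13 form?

K-13 would need F-26, S-47, and L-13 (R6), but L-13 never forms.

No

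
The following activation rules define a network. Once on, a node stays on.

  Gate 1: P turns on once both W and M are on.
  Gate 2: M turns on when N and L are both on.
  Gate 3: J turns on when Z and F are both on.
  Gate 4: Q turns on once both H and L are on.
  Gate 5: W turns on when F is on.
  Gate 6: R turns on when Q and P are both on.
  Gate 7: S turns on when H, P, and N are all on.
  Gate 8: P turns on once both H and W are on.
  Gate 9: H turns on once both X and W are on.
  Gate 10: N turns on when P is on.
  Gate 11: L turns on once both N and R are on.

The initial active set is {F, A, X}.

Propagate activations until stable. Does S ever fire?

Gate 5: F on → W on.
Gate 9: X and W on → H on.
H and W are on, so P turns on (Gate 8).
P is on, so N turns on (Gate 10).
Gate 7: H, P, and N on → S on.

Yes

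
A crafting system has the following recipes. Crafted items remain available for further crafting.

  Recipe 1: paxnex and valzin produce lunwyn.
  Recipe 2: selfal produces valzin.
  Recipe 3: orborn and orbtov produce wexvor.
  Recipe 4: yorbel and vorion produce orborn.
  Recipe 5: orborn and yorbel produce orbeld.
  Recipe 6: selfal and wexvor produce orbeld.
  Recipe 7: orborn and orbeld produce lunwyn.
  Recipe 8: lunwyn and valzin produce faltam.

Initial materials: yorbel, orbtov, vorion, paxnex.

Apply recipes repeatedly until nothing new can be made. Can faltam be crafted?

faltam would need lunwyn and valzin (Recipe 8), but valzin is never obtained.

No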